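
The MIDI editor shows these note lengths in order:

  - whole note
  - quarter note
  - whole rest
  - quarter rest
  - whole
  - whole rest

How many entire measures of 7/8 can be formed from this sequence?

5

One bar of 7/8 = 7 eighth notes.
Express everything in eighth notes: whole note = 8; quarter note = 2; whole rest = 8; quarter rest = 2; whole = 8; whole rest = 8.
Sum: 8 + 2 + 8 + 2 + 8 + 8 = 36.
36 ÷ 7 = 5 complete bars with 1 left over.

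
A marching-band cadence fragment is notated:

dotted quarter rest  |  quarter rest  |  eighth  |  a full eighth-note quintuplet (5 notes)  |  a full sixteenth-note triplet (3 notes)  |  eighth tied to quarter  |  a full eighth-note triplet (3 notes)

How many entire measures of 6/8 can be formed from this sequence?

One bar of 6/8 = 6 eighth notes.
Convert each value to eighth notes: dotted quarter rest = 3; quarter rest = 2; eighth = 1; a full eighth-note quintuplet (5 notes) (five quintuplet eighths span one half) = 4; a full sixteenth-note triplet (3 notes) (three triplet sixteenths span one eighth) = 1; eighth tied to quarter (eighth + quarter) = 3; a full eighth-note triplet (3 notes) (three triplet eighths span one quarter) = 2.
Sum: 3 + 2 + 1 + 4 + 1 + 3 + 2 = 16.
16 ÷ 6 = 2 complete bars with 4 left over.

2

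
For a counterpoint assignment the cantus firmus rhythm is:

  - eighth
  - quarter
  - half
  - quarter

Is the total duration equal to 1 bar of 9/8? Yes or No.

Yes

One bar of 9/8 = 9 eighth notes.
Working in eighth notes: eighth = 1; quarter = 2; half = 4; quarter = 2.
Adding: 1 + 2 + 4 + 2 = 9.
9 equals 9, so the answer is Yes.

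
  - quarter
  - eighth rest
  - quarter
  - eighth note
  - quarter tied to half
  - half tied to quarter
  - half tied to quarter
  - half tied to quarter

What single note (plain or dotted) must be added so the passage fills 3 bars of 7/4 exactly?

3 bars of 7/4 = 42 eighth notes.
Each duration in eighth notes: quarter = 2; eighth rest = 1; quarter = 2; eighth note = 1; quarter tied to half (quarter + half) = 6; half tied to quarter (half + quarter) = 6; half tied to quarter (half + quarter) = 6; half tied to quarter (half + quarter) = 6.
Adding: 2 + 1 + 2 + 1 + 6 + 6 + 6 + 6 = 30.
Remaining: 42 − 30 = 12 eighth notes, which is a dotted whole note.

dotted whole note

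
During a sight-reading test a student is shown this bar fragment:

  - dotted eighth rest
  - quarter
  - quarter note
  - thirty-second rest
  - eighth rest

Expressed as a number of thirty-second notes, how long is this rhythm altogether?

Working in thirty-second notes: dotted eighth rest = 6; quarter = 8; quarter note = 8; thirty-second rest = 1; eighth rest = 4.
Sum: 6 + 8 + 8 + 1 + 4 = 27 thirty-second notes.

27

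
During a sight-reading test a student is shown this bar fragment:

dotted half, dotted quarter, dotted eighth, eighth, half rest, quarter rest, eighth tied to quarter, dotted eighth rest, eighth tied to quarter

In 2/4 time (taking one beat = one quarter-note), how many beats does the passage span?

12.5

One quarter-note beat = 4 sixteenth notes.
Express everything in sixteenth notes: dotted half = 12; dotted quarter = 6; dotted eighth = 3; eighth = 2; half rest = 8; quarter rest = 4; eighth tied to quarter (eighth + quarter) = 6; dotted eighth rest = 3; eighth tied to quarter (eighth + quarter) = 6.
Altogether 12 + 6 + 3 + 2 + 8 + 4 + 6 + 3 + 6 = 50.
50 ÷ 4 = 12.5 beats.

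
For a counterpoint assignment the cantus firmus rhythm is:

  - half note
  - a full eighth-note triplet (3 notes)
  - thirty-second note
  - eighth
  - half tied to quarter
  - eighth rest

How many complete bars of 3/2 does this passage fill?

1

One bar of 3/2 = 48 thirty-second notes.
Express everything in thirty-second notes: half note = 16; a full eighth-note triplet (3 notes) (three triplet eighths span one quarter) = 8; thirty-second note = 1; eighth = 4; half tied to quarter (half + quarter) = 24; eighth rest = 4.
Sum: 16 + 8 + 1 + 4 + 24 + 4 = 57.
57 ÷ 48 = 1 complete bar with 9 left over.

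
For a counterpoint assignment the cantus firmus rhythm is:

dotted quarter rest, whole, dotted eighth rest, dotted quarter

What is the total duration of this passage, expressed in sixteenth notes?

31

Express everything in sixteenth notes: dotted quarter rest = 6; whole = 16; dotted eighth rest = 3; dotted quarter = 6.
Total: 6 + 16 + 3 + 6 = 31 sixteenth notes.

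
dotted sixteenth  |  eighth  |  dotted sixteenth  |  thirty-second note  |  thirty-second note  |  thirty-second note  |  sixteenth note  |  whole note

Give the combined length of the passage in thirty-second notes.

In thirty-second notes: dotted sixteenth = 3; eighth = 4; dotted sixteenth = 3; thirty-second note = 1; thirty-second note = 1; thirty-second note = 1; sixteenth note = 2; whole note = 32.
Altogether 3 + 4 + 3 + 1 + 1 + 1 + 2 + 32 = 47 thirty-second notes.

47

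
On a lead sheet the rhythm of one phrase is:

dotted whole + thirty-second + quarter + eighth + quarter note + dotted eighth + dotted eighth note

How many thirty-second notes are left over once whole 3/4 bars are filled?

9

One bar of 3/4 = 24 thirty-second notes.
In thirty-second notes: dotted whole = 48; thirty-second = 1; quarter = 8; eighth = 4; quarter note = 8; dotted eighth = 6; dotted eighth note = 6.
Adding: 48 + 1 + 8 + 4 + 8 + 6 + 6 = 81.
81 ÷ 24 = 3 complete bars with 9 thirty-second notes remaining.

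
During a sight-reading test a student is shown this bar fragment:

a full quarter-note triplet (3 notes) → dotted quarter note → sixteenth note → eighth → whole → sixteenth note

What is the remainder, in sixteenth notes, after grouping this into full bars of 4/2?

2

One bar of 4/2 = 32 sixteenth notes.
Each duration in sixteenth notes: a full quarter-note triplet (3 notes) (three triplet quarters span one half) = 8; dotted quarter note = 6; sixteenth note = 1; eighth = 2; whole = 16; sixteenth note = 1.
Total: 8 + 6 + 1 + 2 + 16 + 1 = 34.
34 ÷ 32 = 1 complete bar with 2 sixteenth notes remaining.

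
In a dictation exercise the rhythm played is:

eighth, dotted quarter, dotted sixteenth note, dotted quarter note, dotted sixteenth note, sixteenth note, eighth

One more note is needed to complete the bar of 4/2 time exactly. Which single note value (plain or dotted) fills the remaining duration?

The bar of 4/2 = 64 thirty-second notes.
Express everything in thirty-second notes: eighth = 4; dotted quarter = 12; dotted sixteenth note = 3; dotted quarter note = 12; dotted sixteenth note = 3; sixteenth note = 2; eighth = 4.
Adding: 4 + 12 + 3 + 12 + 3 + 2 + 4 = 40.
Remaining: 64 − 40 = 24 thirty-second notes, which is a dotted half note.

dotted half note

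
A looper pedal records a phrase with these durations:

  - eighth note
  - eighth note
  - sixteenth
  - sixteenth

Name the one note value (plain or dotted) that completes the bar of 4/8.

The bar of 4/8 = 8 sixteenth notes.
Each duration in sixteenth notes: eighth note = 2; eighth note = 2; sixteenth = 1; sixteenth = 1.
Sum: 2 + 2 + 1 + 1 = 6.
Remaining: 8 − 6 = 2 sixteenth notes, which is a eighth note.

eighth note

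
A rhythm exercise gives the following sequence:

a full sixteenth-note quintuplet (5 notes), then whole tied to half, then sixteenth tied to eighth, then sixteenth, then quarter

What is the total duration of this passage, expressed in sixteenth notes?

36

Working in sixteenth notes: a full sixteenth-note quintuplet (5 notes) (five quintuplet sixteenths span one quarter) = 4; whole tied to half (whole + half) = 24; sixteenth tied to eighth (sixteenth + eighth) = 3; sixteenth = 1; quarter = 4.
Adding: 4 + 24 + 3 + 1 + 4 = 36 sixteenth notes.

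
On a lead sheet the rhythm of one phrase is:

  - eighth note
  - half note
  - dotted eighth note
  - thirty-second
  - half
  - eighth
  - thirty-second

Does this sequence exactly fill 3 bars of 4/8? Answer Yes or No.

One bar of 4/8 = 16 thirty-second notes, so 3 bars = 48.
Working in thirty-second notes: eighth note = 4; half note = 16; dotted eighth note = 6; thirty-second = 1; half = 16; eighth = 4; thirty-second = 1.
Adding: 4 + 16 + 6 + 1 + 16 + 4 + 1 = 48.
48 equals 48, so the answer is Yes.

Yes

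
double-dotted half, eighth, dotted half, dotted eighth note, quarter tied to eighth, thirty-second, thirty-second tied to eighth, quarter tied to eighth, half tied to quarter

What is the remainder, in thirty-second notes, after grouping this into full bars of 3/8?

8

One bar of 3/8 = 12 thirty-second notes.
Each duration in thirty-second notes: double-dotted half = 28; eighth = 4; dotted half = 24; dotted eighth note = 6; quarter tied to eighth (quarter + eighth) = 12; thirty-second = 1; thirty-second tied to eighth (thirty-second + eighth) = 5; quarter tied to eighth (quarter + eighth) = 12; half tied to quarter (half + quarter) = 24.
Adding: 28 + 4 + 24 + 6 + 12 + 1 + 5 + 12 + 24 = 116.
116 ÷ 12 = 9 complete bars with 8 thirty-second notes remaining.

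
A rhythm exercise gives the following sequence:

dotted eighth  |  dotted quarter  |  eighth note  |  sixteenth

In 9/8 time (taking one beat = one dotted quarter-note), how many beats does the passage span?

One dotted quarter-note beat = 6 sixteenth notes.
Convert each value to sixteenth notes: dotted eighth = 3; dotted quarter = 6; eighth note = 2; sixteenth = 1.
Adding: 3 + 6 + 2 + 1 = 12.
12 ÷ 6 = 2 beats.

2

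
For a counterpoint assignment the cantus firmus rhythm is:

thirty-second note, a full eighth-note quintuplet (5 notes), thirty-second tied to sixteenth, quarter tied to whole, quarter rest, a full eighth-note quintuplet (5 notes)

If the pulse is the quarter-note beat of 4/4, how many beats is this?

10.5

One quarter-note beat = 8 thirty-second notes.
Convert each value to thirty-second notes: thirty-second note = 1; a full eighth-note quintuplet (5 notes) (five quintuplet eighths span one half) = 16; thirty-second tied to sixteenth (thirty-second + sixteenth) = 3; quarter tied to whole (quarter + whole) = 40; quarter rest = 8; a full eighth-note quintuplet (5 notes) (five quintuplet eighths span one half) = 16.
Total: 1 + 16 + 3 + 40 + 8 + 16 = 84.
84 ÷ 8 = 10.5 beats.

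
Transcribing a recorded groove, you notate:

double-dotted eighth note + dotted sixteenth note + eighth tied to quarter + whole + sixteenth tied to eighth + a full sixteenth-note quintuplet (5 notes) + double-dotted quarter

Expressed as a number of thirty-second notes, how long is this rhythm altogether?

82

Each duration in thirty-second notes: double-dotted eighth note = 7; dotted sixteenth note = 3; eighth tied to quarter (eighth + quarter) = 12; whole = 32; sixteenth tied to eighth (sixteenth + eighth) = 6; a full sixteenth-note quintuplet (5 notes) (five quintuplet sixteenths span one quarter) = 8; double-dotted quarter = 14.
Total: 7 + 3 + 12 + 32 + 6 + 8 + 14 = 82 thirty-second notes.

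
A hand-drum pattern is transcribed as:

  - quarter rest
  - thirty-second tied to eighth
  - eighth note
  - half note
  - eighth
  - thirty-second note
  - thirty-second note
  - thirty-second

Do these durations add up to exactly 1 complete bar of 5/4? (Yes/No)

Yes

One bar of 5/4 = 40 thirty-second notes.
Convert each value to thirty-second notes: quarter rest = 8; thirty-second tied to eighth (thirty-second + eighth) = 5; eighth note = 4; half note = 16; eighth = 4; thirty-second note = 1; thirty-second note = 1; thirty-second = 1.
Sum: 8 + 5 + 4 + 16 + 4 + 1 + 1 + 1 = 40.
40 equals 40, so the answer is Yes.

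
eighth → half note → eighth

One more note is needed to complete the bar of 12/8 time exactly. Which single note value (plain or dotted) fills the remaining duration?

dotted half note

The bar of 12/8 = 12 eighth notes.
Working in eighth notes: eighth = 1; half note = 4; eighth = 1.
Adding: 1 + 4 + 1 = 6.
Remaining: 12 − 6 = 6 eighth notes, which is a dotted half note.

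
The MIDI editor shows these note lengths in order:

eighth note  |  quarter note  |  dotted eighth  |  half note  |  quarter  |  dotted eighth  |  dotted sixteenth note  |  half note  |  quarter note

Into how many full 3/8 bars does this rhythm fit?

6

One bar of 3/8 = 12 thirty-second notes.
Express everything in thirty-second notes: eighth note = 4; quarter note = 8; dotted eighth = 6; half note = 16; quarter = 8; dotted eighth = 6; dotted sixteenth note = 3; half note = 16; quarter note = 8.
Altogether 4 + 8 + 6 + 16 + 8 + 6 + 3 + 16 + 8 = 75.
75 ÷ 12 = 6 complete bars with 3 left over.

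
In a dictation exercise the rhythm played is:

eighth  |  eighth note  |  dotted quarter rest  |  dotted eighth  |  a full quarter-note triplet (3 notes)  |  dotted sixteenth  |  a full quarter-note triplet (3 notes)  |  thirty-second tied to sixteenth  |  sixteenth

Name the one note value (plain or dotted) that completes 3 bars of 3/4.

dotted eighth note

3 bars of 3/4 = 72 thirty-second notes.
Convert each value to thirty-second notes: eighth = 4; eighth note = 4; dotted quarter rest = 12; dotted eighth = 6; a full quarter-note triplet (3 notes) (three triplet quarters span one half) = 16; dotted sixteenth = 3; a full quarter-note triplet (3 notes) (three triplet quarters span one half) = 16; thirty-second tied to sixteenth (thirty-second + sixteenth) = 3; sixteenth = 2.
Altogether 4 + 4 + 12 + 6 + 16 + 3 + 16 + 3 + 2 = 66.
Remaining: 72 − 66 = 6 thirty-second notes, which is a dotted eighth note.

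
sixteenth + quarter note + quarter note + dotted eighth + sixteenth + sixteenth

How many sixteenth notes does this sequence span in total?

14

Convert each value to sixteenth notes: sixteenth = 1; quarter note = 4; quarter note = 4; dotted eighth = 3; sixteenth = 1; sixteenth = 1.
Adding: 1 + 4 + 4 + 3 + 1 + 1 = 14 sixteenth notes.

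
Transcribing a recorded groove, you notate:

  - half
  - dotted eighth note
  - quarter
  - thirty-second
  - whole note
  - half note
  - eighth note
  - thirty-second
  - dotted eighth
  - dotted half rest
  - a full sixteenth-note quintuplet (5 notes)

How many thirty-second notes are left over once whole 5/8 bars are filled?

2

One bar of 5/8 = 20 thirty-second notes.
Each duration in thirty-second notes: half = 16; dotted eighth note = 6; quarter = 8; thirty-second = 1; whole note = 32; half note = 16; eighth note = 4; thirty-second = 1; dotted eighth = 6; dotted half rest = 24; a full sixteenth-note quintuplet (5 notes) (five quintuplet sixteenths span one quarter) = 8.
Sum: 16 + 6 + 8 + 1 + 32 + 16 + 4 + 1 + 6 + 24 + 8 = 122.
122 ÷ 20 = 6 complete bars with 2 thirty-second notes remaining.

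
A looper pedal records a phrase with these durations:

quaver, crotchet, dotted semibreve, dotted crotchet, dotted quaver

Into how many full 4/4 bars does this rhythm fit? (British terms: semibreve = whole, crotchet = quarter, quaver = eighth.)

2

One bar of 4/4 = 16 sixteenth notes.
Each duration in sixteenth notes: quaver = 2; crotchet = 4; dotted semibreve = 24; dotted crotchet = 6; dotted quaver = 3.
Total: 2 + 4 + 24 + 6 + 3 = 39.
39 ÷ 16 = 2 complete bars with 7 left over.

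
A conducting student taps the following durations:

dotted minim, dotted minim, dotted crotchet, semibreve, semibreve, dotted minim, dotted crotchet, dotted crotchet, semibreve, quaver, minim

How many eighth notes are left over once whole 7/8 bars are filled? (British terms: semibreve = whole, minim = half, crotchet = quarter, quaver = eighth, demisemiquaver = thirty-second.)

One bar of 7/8 = 7 eighth notes.
Express everything in eighth notes: dotted minim = 6; dotted minim = 6; dotted crotchet = 3; semibreve = 8; semibreve = 8; dotted minim = 6; dotted crotchet = 3; dotted crotchet = 3; semibreve = 8; quaver = 1; minim = 4.
Adding: 6 + 6 + 3 + 8 + 8 + 6 + 3 + 3 + 8 + 1 + 4 = 56.
56 ÷ 7 = 8 complete bars with 0 eighth notes remaining.

0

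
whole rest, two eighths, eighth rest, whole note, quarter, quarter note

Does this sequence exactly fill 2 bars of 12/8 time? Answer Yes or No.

One bar of 12/8 = 12 eighth notes, so 2 bars = 24.
Convert each value to eighth notes: whole rest = 8; eighth = 1; eighth = 1; eighth rest = 1; whole note = 8; quarter = 2; quarter note = 2.
Total: 8 + 1 + 1 + 1 + 8 + 2 + 2 = 23.
23 falls short of 24, so the answer is No.

No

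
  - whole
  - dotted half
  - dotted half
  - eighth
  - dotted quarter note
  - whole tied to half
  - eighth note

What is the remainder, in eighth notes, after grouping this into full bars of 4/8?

1

One bar of 4/8 = 4 eighth notes.
In eighth notes: whole = 8; dotted half = 6; dotted half = 6; eighth = 1; dotted quarter note = 3; whole tied to half (whole + half) = 12; eighth note = 1.
Adding: 8 + 6 + 6 + 1 + 3 + 12 + 1 = 37.
37 ÷ 4 = 9 complete bars with 1 eighth note remaining.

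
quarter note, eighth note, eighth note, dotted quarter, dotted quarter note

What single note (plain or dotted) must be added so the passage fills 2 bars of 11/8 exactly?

2 bars of 11/8 = 22 eighth notes.
Working in eighth notes: quarter note = 2; eighth note = 1; eighth note = 1; dotted quarter = 3; dotted quarter note = 3.
Adding: 2 + 1 + 1 + 3 + 3 = 10.
Remaining: 22 − 10 = 12 eighth notes, which is a dotted whole note.

dotted whole note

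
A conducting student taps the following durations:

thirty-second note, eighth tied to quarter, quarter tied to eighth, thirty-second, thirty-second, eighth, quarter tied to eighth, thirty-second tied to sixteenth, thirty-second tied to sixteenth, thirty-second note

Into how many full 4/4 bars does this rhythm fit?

One bar of 4/4 = 32 thirty-second notes.
Working in thirty-second notes: thirty-second note = 1; eighth tied to quarter (eighth + quarter) = 12; quarter tied to eighth (quarter + eighth) = 12; thirty-second = 1; thirty-second = 1; eighth = 4; quarter tied to eighth (quarter + eighth) = 12; thirty-second tied to sixteenth (thirty-second + sixteenth) = 3; thirty-second tied to sixteenth (thirty-second + sixteenth) = 3; thirty-second note = 1.
Sum: 1 + 12 + 12 + 1 + 1 + 4 + 12 + 3 + 3 + 1 = 50.
50 ÷ 32 = 1 complete bar with 18 left over.

1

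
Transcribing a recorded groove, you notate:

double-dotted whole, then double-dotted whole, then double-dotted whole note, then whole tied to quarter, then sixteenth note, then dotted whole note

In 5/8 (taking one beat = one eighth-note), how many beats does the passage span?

One eighth-note beat = 2 sixteenth notes.
In sixteenth notes: double-dotted whole = 28; double-dotted whole = 28; double-dotted whole note = 28; whole tied to quarter (whole + quarter) = 20; sixteenth note = 1; dotted whole note = 24.
Sum: 28 + 28 + 28 + 20 + 1 + 24 = 129.
129 ÷ 2 = 64.5 beats.

64.5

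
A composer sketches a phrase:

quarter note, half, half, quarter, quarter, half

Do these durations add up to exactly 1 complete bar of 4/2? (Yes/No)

No

One bar of 4/2 = 8 quarter notes.
Convert each value to quarter notes: quarter note = 1; half = 2; half = 2; quarter = 1; quarter = 1; half = 2.
Altogether 1 + 2 + 2 + 1 + 1 + 2 = 9.
9 exceeds 8, so the answer is No.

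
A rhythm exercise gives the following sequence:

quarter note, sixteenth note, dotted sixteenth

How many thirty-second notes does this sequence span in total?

Each duration in thirty-second notes: quarter note = 8; sixteenth note = 2; dotted sixteenth = 3.
Sum: 8 + 2 + 3 = 13 thirty-second notes.

13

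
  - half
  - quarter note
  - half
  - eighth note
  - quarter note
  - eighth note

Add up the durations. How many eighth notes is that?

Express everything in eighth notes: half = 4; quarter note = 2; half = 4; eighth note = 1; quarter note = 2; eighth note = 1.
Altogether 4 + 2 + 4 + 1 + 2 + 1 = 14 eighth notes.

14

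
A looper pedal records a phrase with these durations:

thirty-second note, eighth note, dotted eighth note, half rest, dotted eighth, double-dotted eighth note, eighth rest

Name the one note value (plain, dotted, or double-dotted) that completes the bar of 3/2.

eighth note

The bar of 3/2 = 48 thirty-second notes.
Express everything in thirty-second notes: thirty-second note = 1; eighth note = 4; dotted eighth note = 6; half rest = 16; dotted eighth = 6; double-dotted eighth note = 7; eighth rest = 4.
Adding: 1 + 4 + 6 + 16 + 6 + 7 + 4 = 44.
Remaining: 48 − 44 = 4 thirty-second notes, which is a eighth note.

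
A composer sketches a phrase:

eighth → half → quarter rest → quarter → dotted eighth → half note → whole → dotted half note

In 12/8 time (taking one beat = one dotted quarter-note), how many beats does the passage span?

9.5

One dotted quarter-note beat = 6 sixteenth notes.
Each duration in sixteenth notes: eighth = 2; half = 8; quarter rest = 4; quarter = 4; dotted eighth = 3; half note = 8; whole = 16; dotted half note = 12.
Altogether 2 + 8 + 4 + 4 + 3 + 8 + 16 + 12 = 57.
57 ÷ 6 = 9.5 beats.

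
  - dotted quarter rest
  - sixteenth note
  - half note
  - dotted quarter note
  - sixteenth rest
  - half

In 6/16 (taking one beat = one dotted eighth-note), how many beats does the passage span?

One dotted eighth-note beat = 3 sixteenth notes.
Working in sixteenth notes: dotted quarter rest = 6; sixteenth note = 1; half note = 8; dotted quarter note = 6; sixteenth rest = 1; half = 8.
Altogether 6 + 1 + 8 + 6 + 1 + 8 = 30.
30 ÷ 3 = 10 beats.

10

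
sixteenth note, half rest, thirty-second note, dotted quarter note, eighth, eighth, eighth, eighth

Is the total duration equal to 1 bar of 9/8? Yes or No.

No

One bar of 9/8 = 36 thirty-second notes.
Convert each value to thirty-second notes: sixteenth note = 2; half rest = 16; thirty-second note = 1; dotted quarter note = 12; eighth = 4; eighth = 4; eighth = 4; eighth = 4.
Total: 2 + 16 + 1 + 12 + 4 + 4 + 4 + 4 = 47.
47 exceeds 36, so the answer is No.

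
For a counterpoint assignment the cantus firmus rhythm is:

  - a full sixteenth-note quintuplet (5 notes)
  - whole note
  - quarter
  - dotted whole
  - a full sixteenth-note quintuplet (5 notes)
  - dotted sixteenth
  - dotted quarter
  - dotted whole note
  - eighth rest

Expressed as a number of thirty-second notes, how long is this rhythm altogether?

Working in thirty-second notes: a full sixteenth-note quintuplet (5 notes) (five quintuplet sixteenths span one quarter) = 8; whole note = 32; quarter = 8; dotted whole = 48; a full sixteenth-note quintuplet (5 notes) (five quintuplet sixteenths span one quarter) = 8; dotted sixteenth = 3; dotted quarter = 12; dotted whole note = 48; eighth rest = 4.
Sum: 8 + 32 + 8 + 48 + 8 + 3 + 12 + 48 + 4 = 171 thirty-second notes.

171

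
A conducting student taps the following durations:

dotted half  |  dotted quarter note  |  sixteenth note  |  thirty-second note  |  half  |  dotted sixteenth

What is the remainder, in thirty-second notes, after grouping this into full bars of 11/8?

One bar of 11/8 = 44 thirty-second notes.
In thirty-second notes: dotted half = 24; dotted quarter note = 12; sixteenth note = 2; thirty-second note = 1; half = 16; dotted sixteenth = 3.
Sum: 24 + 12 + 2 + 1 + 16 + 3 = 58.
58 ÷ 44 = 1 complete bar with 14 thirty-second notes remaining.

14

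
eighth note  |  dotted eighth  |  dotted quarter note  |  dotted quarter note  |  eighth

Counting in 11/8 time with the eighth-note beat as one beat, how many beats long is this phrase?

9.5

One eighth-note beat = 2 sixteenth notes.
Express everything in sixteenth notes: eighth note = 2; dotted eighth = 3; dotted quarter note = 6; dotted quarter note = 6; eighth = 2.
Sum: 2 + 3 + 6 + 6 + 2 = 19.
19 ÷ 2 = 9.5 beats.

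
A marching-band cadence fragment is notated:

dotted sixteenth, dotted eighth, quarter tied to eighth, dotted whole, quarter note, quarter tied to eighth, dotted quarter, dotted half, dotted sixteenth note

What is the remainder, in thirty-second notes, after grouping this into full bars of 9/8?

20

One bar of 9/8 = 36 thirty-second notes.
In thirty-second notes: dotted sixteenth = 3; dotted eighth = 6; quarter tied to eighth (quarter + eighth) = 12; dotted whole = 48; quarter note = 8; quarter tied to eighth (quarter + eighth) = 12; dotted quarter = 12; dotted half = 24; dotted sixteenth note = 3.
Sum: 3 + 6 + 12 + 48 + 8 + 12 + 12 + 24 + 3 = 128.
128 ÷ 36 = 3 complete bars with 20 thirty-second notes remaining.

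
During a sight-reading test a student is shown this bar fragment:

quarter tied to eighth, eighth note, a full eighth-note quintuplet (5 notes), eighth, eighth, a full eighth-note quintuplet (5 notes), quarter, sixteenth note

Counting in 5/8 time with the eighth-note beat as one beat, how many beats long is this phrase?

One eighth-note beat = 2 sixteenth notes.
Each duration in sixteenth notes: quarter tied to eighth (quarter + eighth) = 6; eighth note = 2; a full eighth-note quintuplet (5 notes) (five quintuplet eighths span one half) = 8; eighth = 2; eighth = 2; a full eighth-note quintuplet (5 notes) (five quintuplet eighths span one half) = 8; quarter = 4; sixteenth note = 1.
Adding: 6 + 2 + 8 + 2 + 2 + 8 + 4 + 1 = 33.
33 ÷ 2 = 16.5 beats.

16.5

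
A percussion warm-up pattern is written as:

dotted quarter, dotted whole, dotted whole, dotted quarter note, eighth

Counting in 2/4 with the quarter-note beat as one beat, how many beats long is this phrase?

15.5

One quarter-note beat = 2 eighth notes.
Each duration in eighth notes: dotted quarter = 3; dotted whole = 12; dotted whole = 12; dotted quarter note = 3; eighth = 1.
Adding: 3 + 12 + 12 + 3 + 1 = 31.
31 ÷ 2 = 15.5 beats.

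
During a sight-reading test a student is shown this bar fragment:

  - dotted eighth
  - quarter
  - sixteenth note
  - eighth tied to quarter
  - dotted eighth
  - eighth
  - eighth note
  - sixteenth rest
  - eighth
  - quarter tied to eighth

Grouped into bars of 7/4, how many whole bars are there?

One bar of 7/4 = 28 sixteenth notes.
Each duration in sixteenth notes: dotted eighth = 3; quarter = 4; sixteenth note = 1; eighth tied to quarter (eighth + quarter) = 6; dotted eighth = 3; eighth = 2; eighth note = 2; sixteenth rest = 1; eighth = 2; quarter tied to eighth (quarter + eighth) = 6.
Sum: 3 + 4 + 1 + 6 + 3 + 2 + 2 + 1 + 2 + 6 = 30.
30 ÷ 28 = 1 complete bar with 2 left over.

1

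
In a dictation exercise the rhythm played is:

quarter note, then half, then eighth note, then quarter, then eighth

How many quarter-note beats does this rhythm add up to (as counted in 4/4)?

One quarter-note beat = 2 eighth notes.
Each duration in eighth notes: quarter note = 2; half = 4; eighth note = 1; quarter = 2; eighth = 1.
Sum: 2 + 4 + 1 + 2 + 1 = 10.
10 ÷ 2 = 5 beats.

5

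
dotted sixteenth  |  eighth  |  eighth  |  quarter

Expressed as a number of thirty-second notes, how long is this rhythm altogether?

19

Each duration in thirty-second notes: dotted sixteenth = 3; eighth = 4; eighth = 4; quarter = 8.
Sum: 3 + 4 + 4 + 8 = 19 thirty-second notes.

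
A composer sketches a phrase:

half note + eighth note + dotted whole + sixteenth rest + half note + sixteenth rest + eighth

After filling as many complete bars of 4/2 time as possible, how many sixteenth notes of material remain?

One bar of 4/2 = 32 sixteenth notes.
In sixteenth notes: half note = 8; eighth note = 2; dotted whole = 24; sixteenth rest = 1; half note = 8; sixteenth rest = 1; eighth = 2.
Altogether 8 + 2 + 24 + 1 + 8 + 1 + 2 = 46.
46 ÷ 32 = 1 complete bar with 14 sixteenth notes remaining.

14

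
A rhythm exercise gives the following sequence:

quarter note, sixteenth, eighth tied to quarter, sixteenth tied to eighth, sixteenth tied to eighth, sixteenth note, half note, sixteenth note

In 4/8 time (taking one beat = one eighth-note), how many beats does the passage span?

One eighth-note beat = 2 sixteenth notes.
In sixteenth notes: quarter note = 4; sixteenth = 1; eighth tied to quarter (eighth + quarter) = 6; sixteenth tied to eighth (sixteenth + eighth) = 3; sixteenth tied to eighth (sixteenth + eighth) = 3; sixteenth note = 1; half note = 8; sixteenth note = 1.
Sum: 4 + 1 + 6 + 3 + 3 + 1 + 8 + 1 = 27.
27 ÷ 2 = 13.5 beats.

13.5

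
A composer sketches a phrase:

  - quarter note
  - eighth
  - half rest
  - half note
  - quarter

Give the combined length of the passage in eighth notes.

13

Convert each value to eighth notes: quarter note = 2; eighth = 1; half rest = 4; half note = 4; quarter = 2.
Adding: 2 + 1 + 4 + 4 + 2 = 13 eighth notes.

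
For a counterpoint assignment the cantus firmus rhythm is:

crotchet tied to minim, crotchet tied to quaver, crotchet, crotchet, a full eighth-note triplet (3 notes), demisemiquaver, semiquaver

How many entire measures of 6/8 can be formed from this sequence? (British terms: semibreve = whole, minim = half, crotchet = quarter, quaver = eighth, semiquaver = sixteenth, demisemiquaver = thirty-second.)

2

One bar of 6/8 = 24 thirty-second notes.
Working in thirty-second notes: crotchet tied to minim (crotchet + minim) = 24; crotchet tied to quaver (crotchet + quaver) = 12; crotchet = 8; crotchet = 8; a full eighth-note triplet (3 notes) (three triplet eighths span one quarter) = 8; demisemiquaver = 1; semiquaver = 2.
Total: 24 + 12 + 8 + 8 + 8 + 1 + 2 = 63.
63 ÷ 24 = 2 complete bars with 15 left over.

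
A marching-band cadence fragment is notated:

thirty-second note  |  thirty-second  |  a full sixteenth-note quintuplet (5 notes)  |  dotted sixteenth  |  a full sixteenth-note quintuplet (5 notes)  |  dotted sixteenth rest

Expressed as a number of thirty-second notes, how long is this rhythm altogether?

Convert each value to thirty-second notes: thirty-second note = 1; thirty-second = 1; a full sixteenth-note quintuplet (5 notes) (five quintuplet sixteenths span one quarter) = 8; dotted sixteenth = 3; a full sixteenth-note quintuplet (5 notes) (five quintuplet sixteenths span one quarter) = 8; dotted sixteenth rest = 3.
Sum: 1 + 1 + 8 + 3 + 8 + 3 = 24 thirty-second notes.

24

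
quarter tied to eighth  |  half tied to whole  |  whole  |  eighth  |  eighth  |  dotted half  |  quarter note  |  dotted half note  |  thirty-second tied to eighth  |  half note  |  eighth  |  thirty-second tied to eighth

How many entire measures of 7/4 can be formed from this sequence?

3

One bar of 7/4 = 56 thirty-second notes.
Express everything in thirty-second notes: quarter tied to eighth (quarter + eighth) = 12; half tied to whole (half + whole) = 48; whole = 32; eighth = 4; eighth = 4; dotted half = 24; quarter note = 8; dotted half note = 24; thirty-second tied to eighth (thirty-second + eighth) = 5; half note = 16; eighth = 4; thirty-second tied to eighth (thirty-second + eighth) = 5.
Sum: 12 + 48 + 32 + 4 + 4 + 24 + 8 + 24 + 5 + 16 + 4 + 5 = 186.
186 ÷ 56 = 3 complete bars with 18 left over.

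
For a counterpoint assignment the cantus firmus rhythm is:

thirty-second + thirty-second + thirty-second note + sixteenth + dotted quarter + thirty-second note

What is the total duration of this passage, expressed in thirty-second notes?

In thirty-second notes: thirty-second = 1; thirty-second = 1; thirty-second note = 1; sixteenth = 2; dotted quarter = 12; thirty-second note = 1.
Adding: 1 + 1 + 1 + 2 + 12 + 1 = 18 thirty-second notes.

18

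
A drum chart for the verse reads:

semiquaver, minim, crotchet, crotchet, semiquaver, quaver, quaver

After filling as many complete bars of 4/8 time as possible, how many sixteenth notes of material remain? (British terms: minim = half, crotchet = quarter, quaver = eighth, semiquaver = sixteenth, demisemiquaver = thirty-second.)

6

One bar of 4/8 = 8 sixteenth notes.
Convert each value to sixteenth notes: semiquaver = 1; minim = 8; crotchet = 4; crotchet = 4; semiquaver = 1; quaver = 2; quaver = 2.
Total: 1 + 8 + 4 + 4 + 1 + 2 + 2 = 22.
22 ÷ 8 = 2 complete bars with 6 sixteenth notes remaining.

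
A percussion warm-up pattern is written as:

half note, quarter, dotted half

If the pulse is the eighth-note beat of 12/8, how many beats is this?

One eighth-note beat = 2 sixteenth notes.
Express everything in sixteenth notes: half note = 8; quarter = 4; dotted half = 12.
Adding: 8 + 4 + 12 = 24.
24 ÷ 2 = 12 beats.

12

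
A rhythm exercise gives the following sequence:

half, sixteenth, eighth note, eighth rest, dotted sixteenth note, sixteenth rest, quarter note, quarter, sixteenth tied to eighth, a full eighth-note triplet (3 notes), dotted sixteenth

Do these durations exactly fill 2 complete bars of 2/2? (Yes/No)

Yes

One bar of 2/2 = 32 thirty-second notes, so 2 bars = 64.
Each duration in thirty-second notes: half = 16; sixteenth = 2; eighth note = 4; eighth rest = 4; dotted sixteenth note = 3; sixteenth rest = 2; quarter note = 8; quarter = 8; sixteenth tied to eighth (sixteenth + eighth) = 6; a full eighth-note triplet (3 notes) (three triplet eighths span one quarter) = 8; dotted sixteenth = 3.
Sum: 16 + 2 + 4 + 4 + 3 + 2 + 8 + 8 + 6 + 8 + 3 = 64.
64 equals 64, so the answer is Yes.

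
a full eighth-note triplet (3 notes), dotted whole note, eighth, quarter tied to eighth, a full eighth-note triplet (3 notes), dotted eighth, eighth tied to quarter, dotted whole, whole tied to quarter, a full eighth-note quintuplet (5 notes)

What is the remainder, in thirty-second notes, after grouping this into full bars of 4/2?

10

One bar of 4/2 = 32 sixteenth notes.
In sixteenth notes: a full eighth-note triplet (3 notes) (three triplet eighths span one quarter) = 4; dotted whole note = 24; eighth = 2; quarter tied to eighth (quarter + eighth) = 6; a full eighth-note triplet (3 notes) (three triplet eighths span one quarter) = 4; dotted eighth = 3; eighth tied to quarter (eighth + quarter) = 6; dotted whole = 24; whole tied to quarter (whole + quarter) = 20; a full eighth-note quintuplet (5 notes) (five quintuplet eighths span one half) = 8.
Sum: 4 + 24 + 2 + 6 + 4 + 3 + 6 + 24 + 20 + 8 = 101.
101 ÷ 32 = 3 complete bars with 5 sixteenth notes remaining = 10 thirty-second notes.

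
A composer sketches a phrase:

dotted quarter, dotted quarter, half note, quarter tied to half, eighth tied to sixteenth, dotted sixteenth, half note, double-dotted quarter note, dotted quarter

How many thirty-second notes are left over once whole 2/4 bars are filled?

One bar of 2/4 = 16 thirty-second notes.
Convert each value to thirty-second notes: dotted quarter = 12; dotted quarter = 12; half note = 16; quarter tied to half (quarter + half) = 24; eighth tied to sixteenth (eighth + sixteenth) = 6; dotted sixteenth = 3; half note = 16; double-dotted quarter note = 14; dotted quarter = 12.
Altogether 12 + 12 + 16 + 24 + 6 + 3 + 16 + 14 + 12 = 115.
115 ÷ 16 = 7 complete bars with 3 thirty-second notes remaining.

3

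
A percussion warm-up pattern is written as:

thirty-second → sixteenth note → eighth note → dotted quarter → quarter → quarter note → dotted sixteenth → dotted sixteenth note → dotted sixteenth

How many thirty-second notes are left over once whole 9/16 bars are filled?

8

One bar of 9/16 = 18 thirty-second notes.
In thirty-second notes: thirty-second = 1; sixteenth note = 2; eighth note = 4; dotted quarter = 12; quarter = 8; quarter note = 8; dotted sixteenth = 3; dotted sixteenth note = 3; dotted sixteenth = 3.
Altogether 1 + 2 + 4 + 12 + 8 + 8 + 3 + 3 + 3 = 44.
44 ÷ 18 = 2 complete bars with 8 thirty-second notes remaining.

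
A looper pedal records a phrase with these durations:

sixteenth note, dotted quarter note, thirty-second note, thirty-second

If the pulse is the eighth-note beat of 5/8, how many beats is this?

One eighth-note beat = 4 thirty-second notes.
Express everything in thirty-second notes: sixteenth note = 2; dotted quarter note = 12; thirty-second note = 1; thirty-second = 1.
Altogether 2 + 12 + 1 + 1 = 16.
16 ÷ 4 = 4 beats.

4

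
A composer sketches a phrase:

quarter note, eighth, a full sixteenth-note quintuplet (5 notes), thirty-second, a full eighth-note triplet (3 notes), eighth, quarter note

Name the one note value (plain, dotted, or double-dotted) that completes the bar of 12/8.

The bar of 12/8 = 48 thirty-second notes.
Express everything in thirty-second notes: quarter note = 8; eighth = 4; a full sixteenth-note quintuplet (5 notes) (five quintuplet sixteenths span one quarter) = 8; thirty-second = 1; a full eighth-note triplet (3 notes) (three triplet eighths span one quarter) = 8; eighth = 4; quarter note = 8.
Adding: 8 + 4 + 8 + 1 + 8 + 4 + 8 = 41.
Remaining: 48 − 41 = 7 thirty-second notes, which is a double-dotted eighth note.

double-dotted eighth note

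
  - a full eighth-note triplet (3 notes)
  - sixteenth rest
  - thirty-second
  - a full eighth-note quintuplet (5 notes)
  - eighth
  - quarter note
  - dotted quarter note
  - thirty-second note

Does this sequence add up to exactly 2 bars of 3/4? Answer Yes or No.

One bar of 3/4 = 24 thirty-second notes, so 2 bars = 48.
Working in thirty-second notes: a full eighth-note triplet (3 notes) (three triplet eighths span one quarter) = 8; sixteenth rest = 2; thirty-second = 1; a full eighth-note quintuplet (5 notes) (five quintuplet eighths span one half) = 16; eighth = 4; quarter note = 8; dotted quarter note = 12; thirty-second note = 1.
Sum: 8 + 2 + 1 + 16 + 4 + 8 + 12 + 1 = 52.
52 exceeds 48, so the answer is No.

No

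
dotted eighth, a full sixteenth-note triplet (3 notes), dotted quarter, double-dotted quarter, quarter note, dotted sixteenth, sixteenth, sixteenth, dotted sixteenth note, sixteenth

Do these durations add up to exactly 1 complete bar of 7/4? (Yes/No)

One bar of 7/4 = 56 thirty-second notes.
Working in thirty-second notes: dotted eighth = 6; a full sixteenth-note triplet (3 notes) (three triplet sixteenths span one eighth) = 4; dotted quarter = 12; double-dotted quarter = 14; quarter note = 8; dotted sixteenth = 3; sixteenth = 2; sixteenth = 2; dotted sixteenth note = 3; sixteenth = 2.
Sum: 6 + 4 + 12 + 14 + 8 + 3 + 2 + 2 + 3 + 2 = 56.
56 equals 56, so the answer is Yes.

Yes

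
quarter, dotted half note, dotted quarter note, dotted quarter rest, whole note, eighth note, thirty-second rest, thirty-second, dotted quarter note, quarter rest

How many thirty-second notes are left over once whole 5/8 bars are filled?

14

One bar of 5/8 = 20 thirty-second notes.
Each duration in thirty-second notes: quarter = 8; dotted half note = 24; dotted quarter note = 12; dotted quarter rest = 12; whole note = 32; eighth note = 4; thirty-second rest = 1; thirty-second = 1; dotted quarter note = 12; quarter rest = 8.
Adding: 8 + 24 + 12 + 12 + 32 + 4 + 1 + 1 + 12 + 8 = 114.
114 ÷ 20 = 5 complete bars with 14 thirty-second notes remaining.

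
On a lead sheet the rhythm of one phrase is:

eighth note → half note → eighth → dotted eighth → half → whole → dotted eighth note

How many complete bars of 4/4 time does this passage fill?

One bar of 4/4 = 16 sixteenth notes.
Each duration in sixteenth notes: eighth note = 2; half note = 8; eighth = 2; dotted eighth = 3; half = 8; whole = 16; dotted eighth note = 3.
Adding: 2 + 8 + 2 + 3 + 8 + 16 + 3 = 42.
42 ÷ 16 = 2 complete bars with 10 left over.

2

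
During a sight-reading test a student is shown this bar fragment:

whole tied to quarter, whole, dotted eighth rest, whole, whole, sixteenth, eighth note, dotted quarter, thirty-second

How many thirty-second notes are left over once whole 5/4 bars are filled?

1

One bar of 5/4 = 40 thirty-second notes.
In thirty-second notes: whole tied to quarter (whole + quarter) = 40; whole = 32; dotted eighth rest = 6; whole = 32; whole = 32; sixteenth = 2; eighth note = 4; dotted quarter = 12; thirty-second = 1.
Sum: 40 + 32 + 6 + 32 + 32 + 2 + 4 + 12 + 1 = 161.
161 ÷ 40 = 4 complete bars with 1 thirty-second note remaining.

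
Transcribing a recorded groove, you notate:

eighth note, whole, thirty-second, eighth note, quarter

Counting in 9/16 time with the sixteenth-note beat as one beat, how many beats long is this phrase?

24.5

One sixteenth-note beat = 2 thirty-second notes.
Convert each value to thirty-second notes: eighth note = 4; whole = 32; thirty-second = 1; eighth note = 4; quarter = 8.
Total: 4 + 32 + 1 + 4 + 8 = 49.
49 ÷ 2 = 24.5 beats.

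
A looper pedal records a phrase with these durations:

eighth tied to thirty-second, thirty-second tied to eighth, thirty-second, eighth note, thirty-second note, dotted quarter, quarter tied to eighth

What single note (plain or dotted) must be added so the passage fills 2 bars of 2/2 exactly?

2 bars of 2/2 = 64 thirty-second notes.
Each duration in thirty-second notes: eighth tied to thirty-second (eighth + thirty-second) = 5; thirty-second tied to eighth (thirty-second + eighth) = 5; thirty-second = 1; eighth note = 4; thirty-second note = 1; dotted quarter = 12; quarter tied to eighth (quarter + eighth) = 12.
Adding: 5 + 5 + 1 + 4 + 1 + 12 + 12 = 40.
Remaining: 64 − 40 = 24 thirty-second notes, which is a dotted half note.

dotted half note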